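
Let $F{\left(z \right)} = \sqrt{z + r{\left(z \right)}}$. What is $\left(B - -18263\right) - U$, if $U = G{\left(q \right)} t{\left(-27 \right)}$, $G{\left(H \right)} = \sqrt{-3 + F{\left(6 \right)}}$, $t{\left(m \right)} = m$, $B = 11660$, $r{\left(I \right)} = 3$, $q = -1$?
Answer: $29923$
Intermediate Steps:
$F{\left(z \right)} = \sqrt{3 + z}$ ($F{\left(z \right)} = \sqrt{z + 3} = \sqrt{3 + z}$)
$G{\left(H \right)} = 0$ ($G{\left(H \right)} = \sqrt{-3 + \sqrt{3 + 6}} = \sqrt{-3 + \sqrt{9}} = \sqrt{-3 + 3} = \sqrt{0} = 0$)
$U = 0$ ($U = 0 \left(-27\right) = 0$)
$\left(B - -18263\right) - U = \left(11660 - -18263\right) - 0 = \left(11660 + 18263\right) + 0 = 29923 + 0 = 29923$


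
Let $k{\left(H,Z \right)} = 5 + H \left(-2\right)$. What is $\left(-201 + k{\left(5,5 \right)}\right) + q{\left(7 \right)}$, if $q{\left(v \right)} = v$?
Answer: $-199$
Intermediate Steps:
$k{\left(H,Z \right)} = 5 - 2 H$
$\left(-201 + k{\left(5,5 \right)}\right) + q{\left(7 \right)} = \left(-201 + \left(5 - 10\right)\right) + 7 = \left(-201 - 5\right) + 7 = -206 + 7 = -199$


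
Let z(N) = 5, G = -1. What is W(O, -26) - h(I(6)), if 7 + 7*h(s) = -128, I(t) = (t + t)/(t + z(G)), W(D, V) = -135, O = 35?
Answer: -810/7 ≈ -115.71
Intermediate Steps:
I(t) = 2*t/(5 + t) (I(t) = (t + t)/(t + 5) = (2*t)/(5 + t) = 2*t/(5 + t))
h(s) = -135/7 (h(s) = -1 + (⅐)*(-128) = -1 - 128/7 = -135/7)
W(O, -26) - h(I(6)) = -135 - 1*(-135/7) = -135 + 135/7 = -810/7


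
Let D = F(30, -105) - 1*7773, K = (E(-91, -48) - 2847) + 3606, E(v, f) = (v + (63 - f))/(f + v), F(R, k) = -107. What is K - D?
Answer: 1200801/139 ≈ 8638.9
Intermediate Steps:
E(v, f) = (63 + v - f)/(f + v)
K = 105481/139 (K = ((63 - 91 - 1*(-48))/(-48 - 91) - 2847) + 3606 = ((63 - 91 + 48)/(-139) - 2847) + 3606 = (-1/139*20 - 2847) + 3606 = (-20/139 - 2847) + 3606 = -395753/139 + 3606 = 105481/139 ≈ 758.86)
D = -7880 (D = -107 - 1*7773 = -107 - 7773 = -7880)
K - D = 105481/139 - 1*(-7880) = 105481/139 + 7880 = 1200801/139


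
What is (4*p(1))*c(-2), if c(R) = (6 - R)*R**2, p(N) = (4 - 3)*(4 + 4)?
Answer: 1024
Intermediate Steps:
p(N) = 8 (p(N) = 1*8 = 8)
c(R) = R**2*(6 - R)
(4*p(1))*c(-2) = (4*8)*((-2)**2*(6 - 1*(-2))) = 32*(4*(6 + 2)) = 32*(4*8) = 32*32 = 1024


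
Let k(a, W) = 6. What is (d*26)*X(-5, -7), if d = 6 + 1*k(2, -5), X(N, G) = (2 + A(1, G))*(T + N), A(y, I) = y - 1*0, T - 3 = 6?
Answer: 3744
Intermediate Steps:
T = 9 (T = 3 + 6 = 9)
A(y, I) = y (A(y, I) = y + 0 = y)
X(N, G) = 27 + 3*N (X(N, G) = (2 + 1)*(9 + N) = 3*(9 + N) = 27 + 3*N)
d = 12 (d = 6 + 1*6 = 6 + 6 = 12)
(d*26)*X(-5, -7) = (12*26)*(27 + 3*(-5)) = 312*(27 - 15) = 312*12 = 3744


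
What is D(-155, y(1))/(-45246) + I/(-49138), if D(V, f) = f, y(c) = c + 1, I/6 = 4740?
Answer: -4072451/7035753 ≈ -0.57882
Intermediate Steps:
I = 28440 (I = 6*4740 = 28440)
y(c) = 1 + c
D(-155, y(1))/(-45246) + I/(-49138) = (1 + 1)/(-45246) + 28440/(-49138) = 2*(-1/45246) + 28440*(-1/49138) = -1/22623 - 180/311 = -4072451/7035753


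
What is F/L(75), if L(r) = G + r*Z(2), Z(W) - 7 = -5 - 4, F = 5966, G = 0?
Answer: -2983/75 ≈ -39.773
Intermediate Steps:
Z(W) = -2 (Z(W) = 7 + (-5 - 4) = 7 - 9 = -2)
L(r) = -2*r (L(r) = 0 + r*(-2) = 0 - 2*r = -2*r)
F/L(75) = 5966/((-2*75)) = 5966/(-150) = 5966*(-1/150) = -2983/75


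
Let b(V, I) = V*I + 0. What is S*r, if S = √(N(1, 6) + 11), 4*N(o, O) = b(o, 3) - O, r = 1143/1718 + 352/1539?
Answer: 2363813*√41/5288004 ≈ 2.8623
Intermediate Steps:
r = 2363813/2644002 (r = 1143*(1/1718) + 352*(1/1539) = 1143/1718 + 352/1539 = 2363813/2644002 ≈ 0.89403)
b(V, I) = I*V (b(V, I) = I*V + 0 = I*V)
N(o, O) = -O/4 + 3*o/4 (N(o, O) = (3*o - O)/4 = (-O + 3*o)/4 = -O/4 + 3*o/4)
S = √41/2 (S = √((-¼*6 + (¾)*1) + 11) = √((-3/2 + ¾) + 11) = √(-¾ + 11) = √(41/4) = √41/2 ≈ 3.2016)
S*r = (√41/2)*(2363813/2644002) = 2363813*√41/5288004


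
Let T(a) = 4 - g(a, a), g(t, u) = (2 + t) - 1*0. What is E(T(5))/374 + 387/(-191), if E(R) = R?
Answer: -145311/71434 ≈ -2.0342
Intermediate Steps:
g(t, u) = 2 + t (g(t, u) = (2 + t) + 0 = 2 + t)
T(a) = 2 - a (T(a) = 4 - (2 + a) = 4 + (-2 - a) = 2 - a)
E(T(5))/374 + 387/(-191) = (2 - 1*5)/374 + 387/(-191) = (2 - 5)*(1/374) + 387*(-1/191) = -3*1/374 - 387/191 = -3/374 - 387/191 = -145311/71434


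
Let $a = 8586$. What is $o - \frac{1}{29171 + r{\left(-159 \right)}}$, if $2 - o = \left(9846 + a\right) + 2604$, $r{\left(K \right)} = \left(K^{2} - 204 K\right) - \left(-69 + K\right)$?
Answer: $- \frac{1832397945}{87116} \approx -21034.0$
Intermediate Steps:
$r{\left(K \right)} = 69 + K^{2} - 205 K$
$o = -21034$ ($o = 2 - \left(\left(9846 + 8586\right) + 2604\right) = 2 - \left(18432 + 2604\right) = 2 - 21036 = -21034$)
$o - \frac{1}{29171 + r{\left(-159 \right)}} = -21034 - \frac{1}{29171 + \left(69 + \left(-159\right)^{2} - -32595\right)} = -21034 - \frac{1}{29171 + \left(69 + 25281 + 32595\right)} = -21034 - \frac{1}{29171 + 57945} = -21034 - \frac{1}{87116} = - \frac{1832397945}{87116}$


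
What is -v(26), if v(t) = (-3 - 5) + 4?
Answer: 4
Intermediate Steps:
v(t) = -4 (v(t) = -8 + 4 = -4)
-v(26) = -1*(-4) = 4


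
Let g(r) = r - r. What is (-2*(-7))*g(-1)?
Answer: 0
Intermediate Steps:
g(r) = 0
(-2*(-7))*g(-1) = -2*(-7)*0 = 14*0 = 0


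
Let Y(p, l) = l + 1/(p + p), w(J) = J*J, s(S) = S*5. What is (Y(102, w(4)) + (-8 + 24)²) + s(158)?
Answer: 216649/204 ≈ 1062.0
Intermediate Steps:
s(S) = 5*S
w(J) = J²
Y(p, l) = l + 1/(2*p)
(Y(102, w(4)) + (-8 + 24)²) + s(158) = ((4² + (½)/102) + (-8 + 24)²) + 5*158 = ((16 + (½)*(1/102)) + 16²) + 790 = ((16 + 1/204) + 256) + 790 = (3265/204 + 256) + 790 = 55489/204 + 790 = 216649/204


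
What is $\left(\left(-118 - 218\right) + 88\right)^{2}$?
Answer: $61504$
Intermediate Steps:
$\left(\left(-118 - 218\right) + 88\right)^{2} = \left(-336 + 88\right)^{2} = \left(-248\right)^{2} = 61504$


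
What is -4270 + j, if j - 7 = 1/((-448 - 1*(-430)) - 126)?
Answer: -613873/144 ≈ -4263.0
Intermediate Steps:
j = 1007/144 (j = 7 + 1/((-448 - 1*(-430)) - 126) = 7 + 1/((-448 + 430) - 126) = 7 + 1/(-18 - 126) = 7 + 1/(-144) = 7 - 1/144 = 1007/144 ≈ 6.9931)
-4270 + j = -4270 + 1007/144 = -613873/144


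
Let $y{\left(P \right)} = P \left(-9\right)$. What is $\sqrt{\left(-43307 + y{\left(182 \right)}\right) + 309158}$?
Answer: $3 \sqrt{29357} \approx 514.02$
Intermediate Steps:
$y{\left(P \right)} = - 9 P$
$\sqrt{\left(-43307 + y{\left(182 \right)}\right) + 309158} = \sqrt{\left(-43307 - 1638\right) + 309158} = \sqrt{-44945 + 309158} = \sqrt{264213} = 3 \sqrt{29357}$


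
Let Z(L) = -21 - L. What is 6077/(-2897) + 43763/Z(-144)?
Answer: 126033940/356331 ≈ 353.70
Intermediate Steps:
6077/(-2897) + 43763/Z(-144) = 6077/(-2897) + 43763/(-21 - 1*(-144)) = 6077*(-1/2897) + 43763/(-21 + 144) = -6077/2897 + 43763/123 = 126033940/356331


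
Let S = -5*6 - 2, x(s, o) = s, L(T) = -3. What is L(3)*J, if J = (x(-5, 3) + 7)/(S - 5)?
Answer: 6/37 ≈ 0.16216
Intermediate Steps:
S = -32 (S = -30 - 2 = -32)
J = -2/37 (J = (-5 + 7)/(-32 - 5) = 2/(-37) = 2*(-1/37) = -2/37 ≈ -0.054054)
L(3)*J = -3*(-2/37) = 6/37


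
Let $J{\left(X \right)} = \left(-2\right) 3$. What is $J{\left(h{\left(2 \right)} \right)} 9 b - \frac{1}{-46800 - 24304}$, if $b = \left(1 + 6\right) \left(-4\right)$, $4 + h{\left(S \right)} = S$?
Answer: $\frac{107509249}{71104} \approx 1512.0$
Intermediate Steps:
$h{\left(S \right)} = -4 + S$
$b = -28$ ($b = 7 \left(-4\right) = -28$)
$J{\left(X \right)} = -6$
$J{\left(h{\left(2 \right)} \right)} 9 b - \frac{1}{-46800 - 24304} = \left(-6\right) 9 \left(-28\right) - \frac{1}{-46800 - 24304} = \left(-54\right) \left(-28\right) - \frac{1}{-71104} = 1512 - - \frac{1}{71104} = 1512 + \frac{1}{71104} = \frac{107509249}{71104}$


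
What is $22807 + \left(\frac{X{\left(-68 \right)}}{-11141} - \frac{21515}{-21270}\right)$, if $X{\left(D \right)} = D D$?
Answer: $\frac{1080938985125}{47393814} \approx 22808.0$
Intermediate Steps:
$X{\left(D \right)} = D^{2}$
$22807 + \left(\frac{X{\left(-68 \right)}}{-11141} - \frac{21515}{-21270}\right) = 22807 + \left(\frac{\left(-68\right)^{2}}{-11141} - \frac{21515}{-21270}\right) = 22807 + \left(4624 \left(- \frac{1}{11141}\right) - - \frac{4303}{4254}\right) = 22807 + \left(- \frac{4624}{11141} + \frac{4303}{4254}\right) = 22807 + \frac{28269227}{47393814} = \frac{1080938985125}{47393814}$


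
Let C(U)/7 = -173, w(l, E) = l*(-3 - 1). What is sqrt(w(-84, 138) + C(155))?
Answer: 5*I*sqrt(35) ≈ 29.58*I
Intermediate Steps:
w(l, E) = -4*l (w(l, E) = l*(-4) = -4*l)
C(U) = -1211 (C(U) = 7*(-173) = -1211)
sqrt(w(-84, 138) + C(155)) = sqrt(-4*(-84) - 1211) = sqrt(336 - 1211) = sqrt(-875) = 5*I*sqrt(35)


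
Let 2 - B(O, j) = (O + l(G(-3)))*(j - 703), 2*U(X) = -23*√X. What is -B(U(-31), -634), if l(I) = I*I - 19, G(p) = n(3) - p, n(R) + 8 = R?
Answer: 20053 + 30751*I*√31/2 ≈ 20053.0 + 85607.0*I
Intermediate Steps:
n(R) = -8 + R
G(p) = -5 - p (G(p) = (-8 + 3) - p = -5 - p)
l(I) = -19 + I² (l(I) = I² - 19 = -19 + I²)
U(X) = -23*√X/2 (U(X) = (-23*√X)/2 = -23*√X/2)
B(O, j) = 2 - (-703 + j)*(-15 + O) (B(O, j) = 2 - (O + (-19 + (-5 - 1*(-3))²))*(j - 703) = 2 - (O + (-19 + (-5 + 3)²))*(-703 + j) = 2 - (O + (-19 + (-2)²))*(-703 + j) = 2 - (O + (-19 + 4))*(-703 + j) = 2 - (O - 15)*(-703 + j) = 2 - (-15 + O)*(-703 + j) = 2 - (-703 + j)*(-15 + O))
-B(U(-31), -634) = -(-10543 + 15*(-634) + 703*(-23*I*√31/2) - 1*(-23*I*√31/2)*(-634)) = -(-10543 - 9510 + 703*(-23*I*√31/2) - 1*(-23*I*√31/2)*(-634)) = -(-10543 - 9510 - 16169*I*√31/2 - 7291*I*√31) = -(-20053 - 30751*I*√31/2) = 20053 + 30751*I*√31/2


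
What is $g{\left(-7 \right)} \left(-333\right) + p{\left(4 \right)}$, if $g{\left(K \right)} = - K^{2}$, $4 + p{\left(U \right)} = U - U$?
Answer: $16313$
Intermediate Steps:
$p{\left(U \right)} = -4$ ($p{\left(U \right)} = -4 + \left(U - U\right) = -4 + 0 = -4$)
$g{\left(-7 \right)} \left(-333\right) + p{\left(4 \right)} = - \left(-7\right)^{2} \left(-333\right) - 4 = \left(-1\right) 49 \left(-333\right) - 4 = \left(-49\right) \left(-333\right) - 4 = 16317 - 4 = 16313$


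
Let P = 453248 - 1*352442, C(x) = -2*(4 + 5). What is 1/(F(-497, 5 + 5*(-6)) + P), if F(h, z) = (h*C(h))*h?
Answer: -1/4345356 ≈ -2.3013e-7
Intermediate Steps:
C(x) = -18 (C(x) = -2*9 = -18)
P = 100806 (P = 453248 - 352442 = 100806)
F(h, z) = -18*h² (F(h, z) = (h*(-18))*h = (-18*h)*h = -18*h²)
1/(F(-497, 5 + 5*(-6)) + P) = 1/(-18*(-497)² + 100806) = 1/(-18*247009 + 100806) = 1/(-4446162 + 100806) = 1/(-4345356) = -1/4345356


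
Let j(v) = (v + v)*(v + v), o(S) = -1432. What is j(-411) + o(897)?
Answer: 674252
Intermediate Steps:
j(v) = 4*v² (j(v) = (2*v)*(2*v) = 4*v²)
j(-411) + o(897) = 4*(-411)² - 1432 = 4*168921 - 1432 = 675684 - 1432 = 674252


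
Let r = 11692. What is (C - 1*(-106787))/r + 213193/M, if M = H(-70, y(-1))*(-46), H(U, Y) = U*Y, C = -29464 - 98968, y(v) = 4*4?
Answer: 9307447/4070080 ≈ 2.2868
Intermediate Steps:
y(v) = 16
C = -128432
M = 51520 (M = -70*16*(-46) = -1120*(-46) = 51520)
(C - 1*(-106787))/r + 213193/M = (-128432 - 1*(-106787))/11692 + 213193/51520 = (-128432 + 106787)*(1/11692) + 213193*(1/51520) = -21645*1/11692 + 213193/51520 = -585/316 + 213193/51520 = 9307447/4070080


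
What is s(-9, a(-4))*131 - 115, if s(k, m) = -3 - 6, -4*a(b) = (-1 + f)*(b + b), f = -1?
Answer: -1294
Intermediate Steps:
a(b) = b (a(b) = -(-1 - 1)*(b + b)/4 = -(-1)*2*b/2 = -(-1)*b = b)
s(k, m) = -9
s(-9, a(-4))*131 - 115 = -9*131 - 115 = -1179 - 115 = -1294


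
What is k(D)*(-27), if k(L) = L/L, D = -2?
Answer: -27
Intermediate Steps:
k(L) = 1
k(D)*(-27) = 1*(-27) = -27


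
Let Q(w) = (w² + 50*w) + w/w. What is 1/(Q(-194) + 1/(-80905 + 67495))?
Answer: 13410/374635169 ≈ 3.5795e-5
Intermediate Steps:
Q(w) = 1 + w² + 50*w (Q(w) = (w² + 50*w) + 1 = 1 + w² + 50*w)
1/(Q(-194) + 1/(-80905 + 67495)) = 1/((1 + (-194)² + 50*(-194)) + 1/(-80905 + 67495)) = 1/((1 + 37636 - 9700) + 1/(-13410)) = 1/(27937 - 1/13410) = 1/(374635169/13410) = 13410/374635169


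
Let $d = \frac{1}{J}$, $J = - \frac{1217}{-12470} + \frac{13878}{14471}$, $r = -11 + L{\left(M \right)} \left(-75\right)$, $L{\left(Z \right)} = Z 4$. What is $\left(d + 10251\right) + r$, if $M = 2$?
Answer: $\frac{63387516250}{6574823} \approx 9641.0$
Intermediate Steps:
$L{\left(Z \right)} = 4 Z$
$r = -611$ ($r = -11 + 4 \cdot 2 \left(-75\right) = -11 + 8 \left(-75\right) = -11 - 600 = -611$)
$J = \frac{6574823}{6222530}$ ($J = \left(-1217\right) \left(- \frac{1}{12470}\right) + 13878 \cdot \frac{1}{14471} = \frac{1217}{12470} + \frac{13878}{14471} = \frac{6574823}{6222530} \approx 1.0566$)
$d = \frac{6222530}{6574823}$ ($d = \frac{1}{\frac{6574823}{6222530}} = \frac{6222530}{6574823} \approx 0.94642$)
$\left(d + 10251\right) + r = \left(\frac{6222530}{6574823} + 10251\right) - 611 = \frac{67404733103}{6574823} - 611 = \frac{63387516250}{6574823}$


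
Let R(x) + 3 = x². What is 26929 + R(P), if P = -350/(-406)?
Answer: 22645391/841 ≈ 26927.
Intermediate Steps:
P = 25/29 (P = -350*(-1/406) = 25/29 ≈ 0.86207)
R(x) = -3 + x²
26929 + R(P) = 26929 + (-3 + (25/29)²) = 26929 + (-3 + 625/841) = 26929 - 1898/841 = 22645391/841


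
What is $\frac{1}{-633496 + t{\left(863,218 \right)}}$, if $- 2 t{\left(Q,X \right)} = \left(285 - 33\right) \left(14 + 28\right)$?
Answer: $- \frac{1}{638788} \approx -1.5655 \cdot 10^{-6}$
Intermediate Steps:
$t{\left(Q,X \right)} = -5292$ ($t{\left(Q,X \right)} = - \frac{\left(285 - 33\right) \left(14 + 28\right)}{2} = - \frac{252 \cdot 42}{2} = \left(- \frac{1}{2}\right) 10584 = -5292$)
$\frac{1}{-633496 + t{\left(863,218 \right)}} = \frac{1}{-633496 - 5292} = \frac{1}{-638788} = - \frac{1}{638788}$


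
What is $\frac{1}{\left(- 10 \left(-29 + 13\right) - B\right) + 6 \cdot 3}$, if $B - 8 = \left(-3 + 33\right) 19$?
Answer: $- \frac{1}{400} \approx -0.0025$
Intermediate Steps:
$B = 578$ ($B = 8 + \left(-3 + 33\right) 19 = 8 + 30 \cdot 19 = 8 + 570 = 578$)
$\frac{1}{\left(- 10 \left(-29 + 13\right) - B\right) + 6 \cdot 3} = \frac{1}{\left(- 10 \left(-29 + 13\right) - 578\right) + 6 \cdot 3} = \frac{1}{\left(\left(-10\right) \left(-16\right) - 578\right) + 18} = \frac{1}{\left(160 - 578\right) + 18} = \frac{1}{-418 + 18} = \frac{1}{-400} = - \frac{1}{400}$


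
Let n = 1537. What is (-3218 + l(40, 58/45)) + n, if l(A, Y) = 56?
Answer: -1625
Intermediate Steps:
(-3218 + l(40, 58/45)) + n = (-3218 + 56) + 1537 = -3162 + 1537 = -1625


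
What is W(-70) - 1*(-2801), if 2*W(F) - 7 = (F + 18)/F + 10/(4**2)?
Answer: 1570903/560 ≈ 2805.2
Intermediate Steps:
W(F) = 61/16 + (18 + F)/(2*F) (W(F) = 7/2 + ((F + 18)/F + 10/(4**2))/2 = 7/2 + ((18 + F)/F + 10/16)/2 = 7/2 + ((18 + F)/F + 10*(1/16))/2 = 7/2 + ((18 + F)/F + 5/8)/2 = 7/2 + (5/8 + (18 + F)/F)/2 = 7/2 + (5/16 + (18 + F)/(2*F)) = 61/16 + (18 + F)/(2*F))
W(-70) - 1*(-2801) = (69/16 + 9/(-70)) - 1*(-2801) = (69/16 + 9*(-1/70)) + 2801 = (69/16 - 9/70) + 2801 = 2343/560 + 2801 = 1570903/560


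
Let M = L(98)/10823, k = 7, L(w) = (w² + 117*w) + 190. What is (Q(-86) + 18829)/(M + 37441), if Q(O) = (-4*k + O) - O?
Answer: 203483223/405245203 ≈ 0.50212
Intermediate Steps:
L(w) = 190 + w² + 117*w
M = 21260/10823 (M = (190 + 98² + 117*98)/10823 = (190 + 9604 + 11466)*(1/10823) = 21260*(1/10823) = 21260/10823 ≈ 1.9643)
Q(O) = -28 (Q(O) = (-4*7 + O) - O = (-28 + O) - O = -28)
(Q(-86) + 18829)/(M + 37441) = (-28 + 18829)/(21260/10823 + 37441) = 18801/(405245203/10823) = 18801*(10823/405245203) = 203483223/405245203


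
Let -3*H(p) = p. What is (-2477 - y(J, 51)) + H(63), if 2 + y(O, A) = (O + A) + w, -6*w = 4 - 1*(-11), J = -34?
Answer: -5021/2 ≈ -2510.5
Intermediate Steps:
H(p) = -p/3
w = -5/2 (w = -(4 - 1*(-11))/6 = -(4 + 11)/6 = -⅙*15 = -5/2 ≈ -2.5000)
y(O, A) = -9/2 + A + O (y(O, A) = -2 + ((O + A) - 5/2) = -2 + ((A + O) - 5/2) = -2 + (-5/2 + A + O) = -9/2 + A + O)
(-2477 - y(J, 51)) + H(63) = (-2477 - (-9/2 + 51 - 34)) - ⅓*63 = (-2477 - 1*25/2) - 21 = (-2477 - 25/2) - 21 = -4979/2 - 21 = -5021/2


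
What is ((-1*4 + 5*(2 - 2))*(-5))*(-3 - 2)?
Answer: -100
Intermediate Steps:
((-1*4 + 5*(2 - 2))*(-5))*(-3 - 2) = ((-4 + 5*0)*(-5))*(-5) = ((-4 + 0)*(-5))*(-5) = -4*(-5)*(-5) = 20*(-5) = -100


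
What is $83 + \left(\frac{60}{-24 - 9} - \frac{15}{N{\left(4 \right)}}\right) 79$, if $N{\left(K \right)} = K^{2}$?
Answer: $- \frac{23707}{176} \approx -134.7$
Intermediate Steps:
$83 + \left(\frac{60}{-24 - 9} - \frac{15}{N{\left(4 \right)}}\right) 79 = 83 + \left(\frac{60}{-24 - 9} - \frac{15}{4^{2}}\right) 79 = 83 + \left(\frac{60}{-24 - 9} - \frac{15}{16}\right) 79 = 83 + \left(\frac{60}{-33} - \frac{15}{16}\right) 79 = 83 + \left(60 \left(- \frac{1}{33}\right) - \frac{15}{16}\right) 79 = 83 + \left(- \frac{20}{11} - \frac{15}{16}\right) 79 = 83 - \frac{38315}{176} = - \frac{23707}{176}$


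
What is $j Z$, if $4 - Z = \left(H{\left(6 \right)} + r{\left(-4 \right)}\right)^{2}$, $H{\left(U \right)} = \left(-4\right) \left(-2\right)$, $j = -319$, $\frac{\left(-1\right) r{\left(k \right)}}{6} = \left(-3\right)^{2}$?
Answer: $673728$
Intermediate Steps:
$r{\left(k \right)} = -54$ ($r{\left(k \right)} = - 6 \left(-3\right)^{2} = \left(-6\right) 9 = -54$)
$H{\left(U \right)} = 8$
$Z = -2112$ ($Z = 4 - \left(8 - 54\right)^{2} = 4 - \left(-46\right)^{2} = 4 - 2116 = -2112$)
$j Z = \left(-319\right) \left(-2112\right) = 673728$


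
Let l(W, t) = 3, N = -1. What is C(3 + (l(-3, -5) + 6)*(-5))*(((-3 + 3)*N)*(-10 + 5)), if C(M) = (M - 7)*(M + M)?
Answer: 0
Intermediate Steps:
C(M) = 2*M*(-7 + M) (C(M) = (-7 + M)*(2*M) = 2*M*(-7 + M))
C(3 + (l(-3, -5) + 6)*(-5))*(((-3 + 3)*N)*(-10 + 5)) = (2*(3 + (3 + 6)*(-5))*(-7 + (3 + (3 + 6)*(-5))))*(((-3 + 3)*(-1))*(-10 + 5)) = (2*(3 + 9*(-5))*(-7 + (3 + 9*(-5))))*((0*(-1))*(-5)) = (2*(3 - 45)*(-7 + (3 - 45)))*(0*(-5)) = (2*(-42)*(-7 - 42))*0 = (2*(-42)*(-49))*0 = 4116*0 = 0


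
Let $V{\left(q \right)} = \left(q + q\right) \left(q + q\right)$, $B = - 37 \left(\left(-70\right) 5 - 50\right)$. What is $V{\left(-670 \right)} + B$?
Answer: $1810400$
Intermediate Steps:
$B = 14800$ ($B = - 37 \left(-350 - 50\right) = \left(-37\right) \left(-400\right) = 14800$)
$V{\left(q \right)} = 4 q^{2}$ ($V{\left(q \right)} = 2 q 2 q = 4 q^{2}$)
$V{\left(-670 \right)} + B = 4 \left(-670\right)^{2} + 14800 = 4 \cdot 448900 + 14800 = 1795600 + 14800 = 1810400$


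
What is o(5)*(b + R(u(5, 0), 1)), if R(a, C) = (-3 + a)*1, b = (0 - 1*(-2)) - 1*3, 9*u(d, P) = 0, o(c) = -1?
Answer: 4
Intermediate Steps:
u(d, P) = 0 (u(d, P) = (1/9)*0 = 0)
b = -1 (b = (0 + 2) - 3 = 2 - 3 = -1)
R(a, C) = -3 + a
o(5)*(b + R(u(5, 0), 1)) = -(-1 + (-3 + 0)) = -(-1 - 3) = -1*(-4) = 4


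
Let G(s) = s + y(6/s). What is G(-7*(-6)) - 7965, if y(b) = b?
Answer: -55460/7 ≈ -7922.9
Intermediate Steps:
G(s) = s + 6/s
G(-7*(-6)) - 7965 = (-7*(-6) + 6/((-7*(-6)))) - 7965 = (42 + 6/42) - 7965 = (42 + 6*(1/42)) - 7965 = (42 + ⅐) - 7965 = 295/7 - 7965 = -55460/7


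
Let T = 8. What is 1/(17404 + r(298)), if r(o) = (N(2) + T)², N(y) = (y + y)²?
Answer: 1/17980 ≈ 5.5617e-5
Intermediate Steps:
N(y) = 4*y² (N(y) = (2*y)² = 4*y²)
r(o) = 576 (r(o) = (4*2² + 8)² = (4*4 + 8)² = (16 + 8)² = 24² = 576)
1/(17404 + r(298)) = 1/(17404 + 576) = 1/17980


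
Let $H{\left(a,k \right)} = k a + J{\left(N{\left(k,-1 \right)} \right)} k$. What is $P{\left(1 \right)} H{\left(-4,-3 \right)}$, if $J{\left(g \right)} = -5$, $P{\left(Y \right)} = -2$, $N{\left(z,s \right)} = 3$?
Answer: $-54$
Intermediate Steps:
$H{\left(a,k \right)} = - 5 k + a k$ ($H{\left(a,k \right)} = k a - 5 k = a k - 5 k = - 5 k + a k$)
$P{\left(1 \right)} H{\left(-4,-3 \right)} = - 2 \left(- 3 \left(-5 - 4\right)\right) = - 2 \left(\left(-3\right) \left(-9\right)\right) = \left(-2\right) 27 = -54$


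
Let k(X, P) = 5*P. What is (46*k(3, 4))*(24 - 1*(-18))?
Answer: 38640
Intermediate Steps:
(46*k(3, 4))*(24 - 1*(-18)) = (46*(5*4))*(24 - 1*(-18)) = (46*20)*(24 + 18) = 920*42 = 38640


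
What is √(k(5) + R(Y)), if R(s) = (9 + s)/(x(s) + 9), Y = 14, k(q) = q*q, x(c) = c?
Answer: √26 ≈ 5.0990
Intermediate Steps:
k(q) = q²
R(s) = 1 (R(s) = (9 + s)/(s + 9) = (9 + s)/(9 + s) = 1)
√(k(5) + R(Y)) = √(5² + 1) = √(25 + 1) = √26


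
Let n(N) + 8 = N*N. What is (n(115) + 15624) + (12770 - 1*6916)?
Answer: 34695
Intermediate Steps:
n(N) = -8 + N² (n(N) = -8 + N*N = -8 + N²)
(n(115) + 15624) + (12770 - 1*6916) = ((-8 + 115²) + 15624) + (12770 - 1*6916) = ((-8 + 13225) + 15624) + (12770 - 6916) = (13217 + 15624) + 5854 = 28841 + 5854 = 34695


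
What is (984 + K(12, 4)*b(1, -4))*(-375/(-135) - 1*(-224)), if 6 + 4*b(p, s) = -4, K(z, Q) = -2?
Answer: 2018549/9 ≈ 2.2428e+5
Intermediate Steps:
b(p, s) = -5/2 (b(p, s) = -3/2 + (1/4)*(-4) = -3/2 - 1 = -5/2)
(984 + K(12, 4)*b(1, -4))*(-375/(-135) - 1*(-224)) = (984 - 2*(-5/2))*(-375/(-135) - 1*(-224)) = (984 + 5)*(-375*(-1/135) + 224) = 989*(25/9 + 224) = 989*(2041/9) = 2018549/9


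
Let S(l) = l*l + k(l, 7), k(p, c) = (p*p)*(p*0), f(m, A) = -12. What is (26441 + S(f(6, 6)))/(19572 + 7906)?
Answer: 26585/27478 ≈ 0.96750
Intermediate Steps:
k(p, c) = 0 (k(p, c) = p²*0 = 0)
S(l) = l² (S(l) = l*l + 0 = l² + 0 = l²)
(26441 + S(f(6, 6)))/(19572 + 7906) = (26441 + (-12)²)/(19572 + 7906) = (26441 + 144)/27478 = 26585*(1/27478) = 26585/27478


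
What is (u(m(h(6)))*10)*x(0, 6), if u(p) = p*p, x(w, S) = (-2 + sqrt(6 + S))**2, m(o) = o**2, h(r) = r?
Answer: 207360 - 103680*sqrt(3) ≈ 27781.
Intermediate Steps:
u(p) = p**2
(u(m(h(6)))*10)*x(0, 6) = ((6**2)**2*10)*(-2 + sqrt(6 + 6))**2 = (36**2*10)*(-2 + sqrt(12))**2 = (1296*10)*(-2 + 2*sqrt(3))**2 = 12960*(-2 + 2*sqrt(3))**2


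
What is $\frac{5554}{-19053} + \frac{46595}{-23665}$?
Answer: $- \frac{203841989}{90177849} \approx -2.2604$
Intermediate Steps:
$\frac{5554}{-19053} + \frac{46595}{-23665} = 5554 \left(- \frac{1}{19053}\right) + 46595 \left(- \frac{1}{23665}\right) = - \frac{5554}{19053} - \frac{9319}{4733} = - \frac{203841989}{90177849}$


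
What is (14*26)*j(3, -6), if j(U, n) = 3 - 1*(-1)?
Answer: 1456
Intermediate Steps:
j(U, n) = 4 (j(U, n) = 3 + 1 = 4)
(14*26)*j(3, -6) = (14*26)*4 = 364*4 = 1456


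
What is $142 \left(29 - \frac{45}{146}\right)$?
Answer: $\frac{297419}{73} \approx 4074.2$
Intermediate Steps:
$142 \left(29 - \frac{45}{146}\right) = 142 \cdot \frac{4189}{146} = \frac{297419}{73}$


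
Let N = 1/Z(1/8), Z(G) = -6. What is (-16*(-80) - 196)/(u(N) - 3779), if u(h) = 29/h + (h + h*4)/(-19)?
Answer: -123576/450637 ≈ -0.27423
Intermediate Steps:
N = -⅙ (N = 1/(-6) = -⅙ ≈ -0.16667)
u(h) = 29/h - 5*h/19 (u(h) = 29/h + (h + 4*h)*(-1/19) = 29/h + (5*h)*(-1/19) = 29/h - 5*h/19)
(-16*(-80) - 196)/(u(N) - 3779) = (-16*(-80) - 196)/((29/(-⅙) - 5/19*(-⅙)) - 3779) = (1280 - 196)/((29*(-6) + 5/114) - 3779) = 1084/((-174 + 5/114) - 3779) = 1084/(-19831/114 - 3779) = 1084/(-450637/114) = 1084*(-114/450637) = -123576/450637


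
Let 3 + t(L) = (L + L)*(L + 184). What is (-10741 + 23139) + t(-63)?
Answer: -2851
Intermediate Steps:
t(L) = -3 + 2*L*(184 + L) (t(L) = -3 + (L + L)*(L + 184) = -3 + (2*L)*(184 + L) = -3 + 2*L*(184 + L))
(-10741 + 23139) + t(-63) = (-10741 + 23139) + (-3 + 2*(-63)² + 368*(-63)) = 12398 + (-3 + 2*3969 - 23184) = 12398 + (-3 + 7938 - 23184) = 12398 - 15249 = -2851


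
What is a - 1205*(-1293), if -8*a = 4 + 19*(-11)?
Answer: 12464725/8 ≈ 1.5581e+6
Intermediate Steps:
a = 205/8 (a = -(4 + 19*(-11))/8 = -(4 - 209)/8 = -1/8*(-205) = 205/8 ≈ 25.625)
a - 1205*(-1293) = 205/8 - 1205*(-1293) = 205/8 + 1558065 = 12464725/8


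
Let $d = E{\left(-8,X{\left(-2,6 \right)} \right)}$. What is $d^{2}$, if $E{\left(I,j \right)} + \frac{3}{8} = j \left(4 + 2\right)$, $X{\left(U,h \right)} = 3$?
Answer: $\frac{19881}{64} \approx 310.64$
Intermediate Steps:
$E{\left(I,j \right)} = - \frac{3}{8} + 6 j$ ($E{\left(I,j \right)} = - \frac{3}{8} + j \left(4 + 2\right) = - \frac{3}{8} + j 6 = - \frac{3}{8} + 6 j$)
$d = \frac{141}{8}$ ($d = - \frac{3}{8} + 6 \cdot 3 = - \frac{3}{8} + 18 = \frac{141}{8} \approx 17.625$)
$d^{2} = \left(\frac{141}{8}\right)^{2} = \frac{19881}{64}$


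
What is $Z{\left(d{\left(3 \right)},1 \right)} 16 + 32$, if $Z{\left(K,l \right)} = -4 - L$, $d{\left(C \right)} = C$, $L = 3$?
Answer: $-80$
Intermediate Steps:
$Z{\left(K,l \right)} = -7$ ($Z{\left(K,l \right)} = -4 - 3 = -7$)
$Z{\left(d{\left(3 \right)},1 \right)} 16 + 32 = \left(-7\right) 16 + 32 = -112 + 32 = -80$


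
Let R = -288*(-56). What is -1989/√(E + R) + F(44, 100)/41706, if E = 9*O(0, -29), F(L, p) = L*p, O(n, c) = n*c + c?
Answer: 2200/20853 - 663*√1763/1763 ≈ -15.685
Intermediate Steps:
O(n, c) = c + c*n (O(n, c) = c*n + c = c + c*n)
E = -261 (E = 9*(-29*(1 + 0)) = 9*(-29*1) = 9*(-29) = -261)
R = 16128
-1989/√(E + R) + F(44, 100)/41706 = -1989/√(-261 + 16128) + (44*100)/41706 = -1989*√1763/5289 + 4400*(1/41706) = -1989*√1763/5289 + 2200/20853 = -663*√1763/1763 + 2200/20853 = 2200/20853 - 663*√1763/1763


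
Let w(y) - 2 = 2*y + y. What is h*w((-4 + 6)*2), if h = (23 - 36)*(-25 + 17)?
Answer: 1456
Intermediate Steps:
w(y) = 2 + 3*y (w(y) = 2 + (2*y + y) = 2 + 3*y)
h = 104 (h = -13*(-8) = 104)
h*w((-4 + 6)*2) = 104*(2 + 3*((-4 + 6)*2)) = 104*(2 + 3*(2*2)) = 104*(2 + 3*4) = 104*(2 + 12) = 104*14 = 1456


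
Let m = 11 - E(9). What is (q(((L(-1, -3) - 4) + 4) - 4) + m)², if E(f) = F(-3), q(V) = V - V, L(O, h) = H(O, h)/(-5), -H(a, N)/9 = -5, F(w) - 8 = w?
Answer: 36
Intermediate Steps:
F(w) = 8 + w
H(a, N) = 45 (H(a, N) = -9*(-5) = 45)
L(O, h) = -9 (L(O, h) = 45/(-5) = 45*(-⅕) = -9)
q(V) = 0
E(f) = 5 (E(f) = 8 - 3 = 5)
m = 6 (m = 11 - 1*5 = 11 - 5 = 6)
(q(((L(-1, -3) - 4) + 4) - 4) + m)² = (0 + 6)² = 6² = 36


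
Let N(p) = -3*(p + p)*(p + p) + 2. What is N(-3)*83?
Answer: -8798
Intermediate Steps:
N(p) = 2 - 12*p**2 (N(p) = -3*2*p*2*p + 2 = -12*p**2 + 2 = 2 - 12*p**2)
N(-3)*83 = (2 - 12*(-3)**2)*83 = (2 - 12*9)*83 = (2 - 108)*83 = -106*83 = -8798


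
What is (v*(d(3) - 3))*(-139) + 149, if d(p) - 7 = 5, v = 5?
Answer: -6106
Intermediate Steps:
d(p) = 12 (d(p) = 7 + 5 = 12)
(v*(d(3) - 3))*(-139) + 149 = (5*(12 - 3))*(-139) + 149 = (5*9)*(-139) + 149 = 45*(-139) + 149 = -6255 + 149 = -6106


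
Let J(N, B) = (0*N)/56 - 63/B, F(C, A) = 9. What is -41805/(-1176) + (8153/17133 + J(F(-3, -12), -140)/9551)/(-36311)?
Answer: 413997088322485589/11645993430705480 ≈ 35.548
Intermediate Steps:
J(N, B) = -63/B (J(N, B) = 0*(1/56) - 63/B = 0 - 63/B = -63/B)
-41805/(-1176) + (8153/17133 + J(F(-3, -12), -140)/9551)/(-36311) = -41805/(-1176) + (8153/17133 - 63/(-140)/9551)/(-36311) = -41805*(-1/1176) + (8153*(1/17133) - 63*(-1/140)*(1/9551))*(-1/36311) = 13935/392 + (8153/17133 + (9/20)*(1/9551))*(-1/36311) = 13935/392 + (8153/17133 + 9/191020)*(-1/36311) = 13935/392 + (1557540257/3272745660)*(-1/36311) = 13935/392 - 1557540257/118836667660260 = 413997088322485589/11645993430705480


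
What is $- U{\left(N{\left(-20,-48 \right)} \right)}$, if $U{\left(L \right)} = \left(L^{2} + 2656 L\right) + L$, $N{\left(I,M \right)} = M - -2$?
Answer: $120106$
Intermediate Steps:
$N{\left(I,M \right)} = 2 + M$ ($N{\left(I,M \right)} = M + 2 = 2 + M$)
$U{\left(L \right)} = L^{2} + 2657 L$
$- U{\left(N{\left(-20,-48 \right)} \right)} = - \left(2 - 48\right) \left(2657 + \left(2 - 48\right)\right) = - \left(-46\right) \left(2657 - 46\right) = - \left(-46\right) 2611 = \left(-1\right) \left(-120106\right) = 120106$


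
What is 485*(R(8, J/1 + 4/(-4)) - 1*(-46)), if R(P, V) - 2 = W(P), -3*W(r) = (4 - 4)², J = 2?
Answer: 23280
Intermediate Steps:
W(r) = 0 (W(r) = -(4 - 4)²/3 = -⅓*0² = -⅓*0 = 0)
R(P, V) = 2 (R(P, V) = 2 + 0 = 2)
485*(R(8, J/1 + 4/(-4)) - 1*(-46)) = 485*(2 - 1*(-46)) = 485*(2 + 46) = 485*48 = 23280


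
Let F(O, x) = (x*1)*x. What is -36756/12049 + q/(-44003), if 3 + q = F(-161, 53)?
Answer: -1651183762/530192147 ≈ -3.1143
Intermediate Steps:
F(O, x) = x² (F(O, x) = x*x = x²)
q = 2806 (q = -3 + 53² = -3 + 2809 = 2806)
-36756/12049 + q/(-44003) = -36756/12049 + 2806/(-44003) = -36756*1/12049 + 2806*(-1/44003) = -36756/12049 - 2806/44003 = -1651183762/530192147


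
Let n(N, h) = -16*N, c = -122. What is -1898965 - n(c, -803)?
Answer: -1900917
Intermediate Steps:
-1898965 - n(c, -803) = -1898965 - (-16)*(-122) = -1898965 - 1*1952 = -1898965 - 1952 = -1900917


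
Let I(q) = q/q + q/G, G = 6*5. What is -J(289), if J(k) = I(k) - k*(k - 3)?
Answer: 2479301/30 ≈ 82643.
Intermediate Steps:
G = 30
I(q) = 1 + q/30 (I(q) = q/q + q/30 = 1 + q*(1/30) = 1 + q/30)
J(k) = 1 + k/30 - k*(-3 + k) (J(k) = (1 + k/30) - k*(k - 3) = (1 + k/30) - k*(-3 + k) = 1 + k/30 - k*(-3 + k))
-J(289) = -(1 - 1*289² + (91/30)*289) = -(1 - 1*83521 + 26299/30) = -(1 - 83521 + 26299/30) = -1*(-2479301/30) = 2479301/30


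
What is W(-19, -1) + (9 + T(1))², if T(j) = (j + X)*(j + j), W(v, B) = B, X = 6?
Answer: 528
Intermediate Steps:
T(j) = 2*j*(6 + j) (T(j) = (j + 6)*(j + j) = (6 + j)*(2*j) = 2*j*(6 + j))
W(-19, -1) + (9 + T(1))² = -1 + (9 + 2*1*(6 + 1))² = -1 + (9 + 2*1*7)² = -1 + (9 + 14)² = -1 + 23² = -1 + 529 = 528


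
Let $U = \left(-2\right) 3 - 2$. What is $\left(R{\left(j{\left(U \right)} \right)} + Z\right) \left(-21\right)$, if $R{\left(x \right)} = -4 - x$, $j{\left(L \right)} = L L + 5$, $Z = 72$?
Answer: $21$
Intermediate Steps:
$U = -8$ ($U = -6 - 2 = -8$)
$j{\left(L \right)} = 5 + L^{2}$ ($j{\left(L \right)} = L^{2} + 5 = 5 + L^{2}$)
$\left(R{\left(j{\left(U \right)} \right)} + Z\right) \left(-21\right) = \left(\left(-4 - \left(5 + \left(-8\right)^{2}\right)\right) + 72\right) \left(-21\right) = \left(\left(-4 - \left(5 + 64\right)\right) + 72\right) \left(-21\right) = \left(\left(-4 - 69\right) + 72\right) \left(-21\right) = \left(-73 + 72\right) \left(-21\right) = \left(-1\right) \left(-21\right) = 21$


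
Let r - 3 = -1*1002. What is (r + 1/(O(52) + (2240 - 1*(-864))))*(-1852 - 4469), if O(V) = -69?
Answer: 19165044444/3035 ≈ 6.3147e+6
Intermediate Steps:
r = -999 (r = 3 - 1*1002 = 3 - 1002 = -999)
(r + 1/(O(52) + (2240 - 1*(-864))))*(-1852 - 4469) = (-999 + 1/(-69 + (2240 - 1*(-864))))*(-1852 - 4469) = (-999 + 1/(-69 + (2240 + 864)))*(-6321) = (-999 + 1/(-69 + 3104))*(-6321) = (-999 + 1/3035)*(-6321) = -3031964/3035*(-6321) = 19165044444/3035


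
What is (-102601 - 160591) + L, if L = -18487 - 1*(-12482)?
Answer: -269197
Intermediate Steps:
L = -6005 (L = -18487 + 12482 = -6005)
(-102601 - 160591) + L = (-102601 - 160591) - 6005 = -263192 - 6005 = -269197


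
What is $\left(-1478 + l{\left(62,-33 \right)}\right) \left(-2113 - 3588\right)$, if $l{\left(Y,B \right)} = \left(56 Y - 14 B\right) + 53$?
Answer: $-14303809$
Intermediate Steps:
$l{\left(Y,B \right)} = 53 - 14 B + 56 Y$ ($l{\left(Y,B \right)} = \left(- 14 B + 56 Y\right) + 53 = 53 - 14 B + 56 Y$)
$\left(-1478 + l{\left(62,-33 \right)}\right) \left(-2113 - 3588\right) = \left(-1478 + \left(53 - -462 + 56 \cdot 62\right)\right) \left(-2113 - 3588\right) = \left(-1478 + \left(53 + 462 + 3472\right)\right) \left(-5701\right) = \left(-1478 + 3987\right) \left(-5701\right) = 2509 \left(-5701\right) = -14303809$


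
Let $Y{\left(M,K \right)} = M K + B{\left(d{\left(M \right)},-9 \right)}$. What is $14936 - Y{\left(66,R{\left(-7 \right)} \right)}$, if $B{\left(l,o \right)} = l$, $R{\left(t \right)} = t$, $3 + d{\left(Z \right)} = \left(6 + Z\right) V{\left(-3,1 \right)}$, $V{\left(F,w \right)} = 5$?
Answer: $15041$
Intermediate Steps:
$d{\left(Z \right)} = 27 + 5 Z$ ($d{\left(Z \right)} = -3 + \left(6 + Z\right) 5 = -3 + \left(30 + 5 Z\right) = 27 + 5 Z$)
$Y{\left(M,K \right)} = 27 + 5 M + K M$ ($Y{\left(M,K \right)} = M K + \left(27 + 5 M\right) = K M + \left(27 + 5 M\right) = 27 + 5 M + K M$)
$14936 - Y{\left(66,R{\left(-7 \right)} \right)} = 14936 - \left(27 + 5 \cdot 66 - 462\right) = 14936 - \left(27 + 330 - 462\right) = 14936 - -105 = 14936 + 105 = 15041$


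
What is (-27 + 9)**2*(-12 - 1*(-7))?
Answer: -1620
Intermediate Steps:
(-27 + 9)**2*(-12 - 1*(-7)) = (-18)**2*(-12 + 7) = 324*(-5) = -1620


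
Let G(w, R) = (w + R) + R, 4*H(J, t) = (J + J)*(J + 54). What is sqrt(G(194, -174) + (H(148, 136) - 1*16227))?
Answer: I*sqrt(1433) ≈ 37.855*I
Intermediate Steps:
H(J, t) = J*(54 + J)/2 (H(J, t) = ((J + J)*(J + 54))/4 = ((2*J)*(54 + J))/4 = (2*J*(54 + J))/4 = J*(54 + J)/2)
G(w, R) = w + 2*R (G(w, R) = (R + w) + R = w + 2*R)
sqrt(G(194, -174) + (H(148, 136) - 1*16227)) = sqrt((194 + 2*(-174)) + ((1/2)*148*(54 + 148) - 1*16227)) = sqrt((194 - 348) + ((1/2)*148*202 - 16227)) = sqrt(-154 + (14948 - 16227)) = sqrt(-154 - 1279) = sqrt(-1433) = I*sqrt(1433)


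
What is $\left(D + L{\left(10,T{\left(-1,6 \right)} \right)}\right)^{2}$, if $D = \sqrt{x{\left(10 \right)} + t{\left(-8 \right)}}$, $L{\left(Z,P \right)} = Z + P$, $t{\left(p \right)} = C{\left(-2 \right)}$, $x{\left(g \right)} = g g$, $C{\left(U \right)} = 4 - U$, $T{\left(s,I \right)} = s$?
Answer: $\left(9 + \sqrt{106}\right)^{2} \approx 372.32$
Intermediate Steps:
$x{\left(g \right)} = g^{2}$
$t{\left(p \right)} = 6$ ($t{\left(p \right)} = 4 - -2 = 4 + 2 = 6$)
$L{\left(Z,P \right)} = P + Z$
$D = \sqrt{106}$ ($D = \sqrt{10^{2} + 6} = \sqrt{100 + 6} = \sqrt{106} \approx 10.296$)
$\left(D + L{\left(10,T{\left(-1,6 \right)} \right)}\right)^{2} = \left(\sqrt{106} + \left(-1 + 10\right)\right)^{2} = \left(\sqrt{106} + 9\right)^{2} = \left(9 + \sqrt{106}\right)^{2}$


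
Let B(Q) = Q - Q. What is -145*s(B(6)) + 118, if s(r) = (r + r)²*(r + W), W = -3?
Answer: 118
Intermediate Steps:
B(Q) = 0
s(r) = 4*r²*(-3 + r) (s(r) = (r + r)²*(r - 3) = (2*r)²*(-3 + r) = (4*r²)*(-3 + r) = 4*r²*(-3 + r))
-145*s(B(6)) + 118 = -580*0²*(-3 + 0) + 118 = -580*0*(-3) + 118 = -145*0 + 118 = 0 + 118 = 118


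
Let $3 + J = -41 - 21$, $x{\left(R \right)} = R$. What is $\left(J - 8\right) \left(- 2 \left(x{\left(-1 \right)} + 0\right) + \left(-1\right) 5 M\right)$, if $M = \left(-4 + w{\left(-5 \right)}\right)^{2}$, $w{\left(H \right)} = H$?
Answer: $29419$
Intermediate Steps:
$J = -65$ ($J = -3 - 62 = -65$)
$M = 81$ ($M = \left(-4 - 5\right)^{2} = \left(-9\right)^{2} = 81$)
$\left(J - 8\right) \left(- 2 \left(x{\left(-1 \right)} + 0\right) + \left(-1\right) 5 M\right) = \left(-65 - 8\right) \left(- 2 \left(-1 + 0\right) + \left(-1\right) 5 \cdot 81\right) = \left(-65 - 8\right) \left(\left(-2\right) \left(-1\right) - 405\right) = - 73 \left(2 - 405\right) = \left(-73\right) \left(-403\right) = 29419$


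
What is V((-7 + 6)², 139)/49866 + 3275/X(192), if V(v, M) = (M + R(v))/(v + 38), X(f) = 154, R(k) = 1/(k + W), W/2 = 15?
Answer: 98721922045/4642175538 ≈ 21.266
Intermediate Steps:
W = 30 (W = 2*15 = 30)
R(k) = 1/(30 + k) (R(k) = 1/(k + 30) = 1/(30 + k))
V(v, M) = (M + 1/(30 + v))/(38 + v) (V(v, M) = (M + 1/(30 + v))/(v + 38) = (M + 1/(30 + v))/(38 + v))
V((-7 + 6)², 139)/49866 + 3275/X(192) = ((1 + 139*(30 + (-7 + 6)²))/((30 + (-7 + 6)²)*(38 + (-7 + 6)²)))/49866 + 3275/154 = ((1 + 139*(30 + (-1)²))/((30 + (-1)²)*(38 + (-1)²)))*(1/49866) + 3275*(1/154) = ((1 + 139*(30 + 1))/((30 + 1)*(38 + 1)))*(1/49866) + 3275/154 = ((1 + 139*31)/(31*39))*(1/49866) + 3275/154 = ((1/31)*(1/39)*(1 + 4309))*(1/49866) + 3275/154 = ((1/31)*(1/39)*4310)*(1/49866) + 3275/154 = (4310/1209)*(1/49866) + 3275/154 = 2155/30143997 + 3275/154 = 98721922045/4642175538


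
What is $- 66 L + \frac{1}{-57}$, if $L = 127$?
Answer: $- \frac{477775}{57} \approx -8382.0$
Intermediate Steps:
$- 66 L + \frac{1}{-57} = \left(-66\right) 127 + \frac{1}{-57} = -8382 - \frac{1}{57} = - \frac{477775}{57}$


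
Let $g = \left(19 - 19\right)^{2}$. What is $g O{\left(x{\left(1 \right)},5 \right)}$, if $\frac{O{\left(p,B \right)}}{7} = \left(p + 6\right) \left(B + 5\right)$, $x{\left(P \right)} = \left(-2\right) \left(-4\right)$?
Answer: $0$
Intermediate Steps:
$x{\left(P \right)} = 8$
$O{\left(p,B \right)} = 7 \left(5 + B\right) \left(6 + p\right)$ ($O{\left(p,B \right)} = 7 \left(p + 6\right) \left(B + 5\right) = 7 \left(6 + p\right) \left(5 + B\right) = 7 \left(5 + B\right) \left(6 + p\right)$)
$g = 0$ ($g = 0^{2} = 0$)
$g O{\left(x{\left(1 \right)},5 \right)} = 0 \left(210 + 35 \cdot 8 + 42 \cdot 5 + 7 \cdot 5 \cdot 8\right) = 0 \left(210 + 280 + 210 + 280\right) = 0 \cdot 980 = 0$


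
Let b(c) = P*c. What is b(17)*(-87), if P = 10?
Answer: -14790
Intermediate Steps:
b(c) = 10*c
b(17)*(-87) = (10*17)*(-87) = 170*(-87) = -14790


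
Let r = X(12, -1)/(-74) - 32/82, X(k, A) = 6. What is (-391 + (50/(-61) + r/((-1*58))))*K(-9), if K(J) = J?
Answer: 18926187939/5367146 ≈ 3526.3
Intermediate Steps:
r = -715/1517 (r = 6/(-74) - 32/82 = 6*(-1/74) - 32*1/82 = -3/37 - 16/41 = -715/1517 ≈ -0.47132)
(-391 + (50/(-61) + r/((-1*58))))*K(-9) = (-391 + (50/(-61) - 715/(1517*((-1*58)))))*(-9) = (-391 + (50*(-1/61) - 715/1517/(-58)))*(-9) = (-391 + (-50/61 - 715/1517*(-1/58)))*(-9) = (-391 + (-50/61 + 715/87986))*(-9) = (-391 - 4355685/5367146)*(-9) = -2102909771/5367146*(-9) = 18926187939/5367146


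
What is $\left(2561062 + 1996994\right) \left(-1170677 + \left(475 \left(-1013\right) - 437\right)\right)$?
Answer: $-7531225790184$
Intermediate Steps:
$\left(2561062 + 1996994\right) \left(-1170677 + \left(475 \left(-1013\right) - 437\right)\right) = 4558056 \left(-1170677 - 481612\right) = 4558056 \left(-1652289\right) = -7531225790184$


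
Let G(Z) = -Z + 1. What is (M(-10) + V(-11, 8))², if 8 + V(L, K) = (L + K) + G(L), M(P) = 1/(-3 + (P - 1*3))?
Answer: 225/256 ≈ 0.87891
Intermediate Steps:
G(Z) = 1 - Z
M(P) = 1/(-6 + P) (M(P) = 1/(-3 + (P - 3)) = 1/(-3 + (-3 + P)) = 1/(-6 + P))
V(L, K) = -7 + K (V(L, K) = -8 + ((L + K) + (1 - L)) = -8 + ((K + L) + (1 - L)) = -8 + (1 + K) = -7 + K)
(M(-10) + V(-11, 8))² = (1/(-6 - 10) + (-7 + 8))² = (1/(-16) + 1)² = (-1/16 + 1)² = (15/16)² = 225/256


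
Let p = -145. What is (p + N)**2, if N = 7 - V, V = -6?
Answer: 17424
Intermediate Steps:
N = 13 (N = 7 - 1*(-6) = 7 + 6 = 13)
(p + N)**2 = (-145 + 13)**2 = (-132)**2 = 17424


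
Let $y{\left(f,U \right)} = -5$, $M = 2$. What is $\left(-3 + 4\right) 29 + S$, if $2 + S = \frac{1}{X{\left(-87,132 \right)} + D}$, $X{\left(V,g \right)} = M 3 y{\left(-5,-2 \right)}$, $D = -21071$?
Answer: $\frac{569726}{21101} \approx 27.0$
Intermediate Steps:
$X{\left(V,g \right)} = -30$ ($X{\left(V,g \right)} = 2 \cdot 3 \left(-5\right) = 6 \left(-5\right) = -30$)
$S = - \frac{42203}{21101}$ ($S = -2 + \frac{1}{-30 - 21071} = -2 + \frac{1}{-21101} = -2 - \frac{1}{21101} = - \frac{42203}{21101} \approx -2.0$)
$\left(-3 + 4\right) 29 + S = \left(-3 + 4\right) 29 - \frac{42203}{21101} = 1 \cdot 29 - \frac{42203}{21101} = 29 - \frac{42203}{21101} = \frac{569726}{21101}$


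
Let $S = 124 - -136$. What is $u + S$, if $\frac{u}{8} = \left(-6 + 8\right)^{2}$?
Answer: $292$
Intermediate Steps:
$u = 32$ ($u = 8 \left(-6 + 8\right)^{2} = 8 \cdot 2^{2} = 8 \cdot 4 = 32$)
$S = 260$ ($S = 124 + 136 = 260$)
$u + S = 32 + 260 = 292$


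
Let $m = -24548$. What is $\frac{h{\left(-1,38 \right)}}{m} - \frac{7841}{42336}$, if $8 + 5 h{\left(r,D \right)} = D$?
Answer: $- \frac{48183721}{259816032} \approx -0.18545$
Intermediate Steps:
$h{\left(r,D \right)} = - \frac{8}{5} + \frac{D}{5}$
$\frac{h{\left(-1,38 \right)}}{m} - \frac{7841}{42336} = \frac{- \frac{8}{5} + \frac{1}{5} \cdot 38}{-24548} - \frac{7841}{42336} = \left(- \frac{8}{5} + \frac{38}{5}\right) \left(- \frac{1}{24548}\right) - \frac{7841}{42336} = 6 \left(- \frac{1}{24548}\right) - \frac{7841}{42336} = - \frac{3}{12274} - \frac{7841}{42336} = - \frac{48183721}{259816032}$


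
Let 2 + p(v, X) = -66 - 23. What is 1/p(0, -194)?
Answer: -1/91 ≈ -0.010989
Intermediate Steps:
p(v, X) = -91 (p(v, X) = -2 + (-66 - 23) = -2 - 89 = -91)
1/p(0, -194) = 1/(-91) = -1/91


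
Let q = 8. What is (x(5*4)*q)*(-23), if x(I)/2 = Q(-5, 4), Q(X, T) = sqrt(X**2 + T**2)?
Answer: -368*sqrt(41) ≈ -2356.4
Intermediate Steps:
Q(X, T) = sqrt(T**2 + X**2)
x(I) = 2*sqrt(41) (x(I) = 2*sqrt(4**2 + (-5)**2) = 2*sqrt(16 + 25) = 2*sqrt(41))
(x(5*4)*q)*(-23) = ((2*sqrt(41))*8)*(-23) = (16*sqrt(41))*(-23) = -368*sqrt(41)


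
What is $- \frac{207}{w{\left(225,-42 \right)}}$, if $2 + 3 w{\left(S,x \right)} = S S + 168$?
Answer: $- \frac{621}{50791} \approx -0.012227$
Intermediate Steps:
$w{\left(S,x \right)} = \frac{166}{3} + \frac{S^{2}}{3}$ ($w{\left(S,x \right)} = - \frac{2}{3} + \frac{S S + 168}{3} = - \frac{2}{3} + \frac{S^{2} + 168}{3} = - \frac{2}{3} + \frac{168 + S^{2}}{3} = - \frac{2}{3} + \left(56 + \frac{S^{2}}{3}\right) = \frac{166}{3} + \frac{S^{2}}{3}$)
$- \frac{207}{w{\left(225,-42 \right)}} = - \frac{207}{\frac{166}{3} + \frac{225^{2}}{3}} = - \frac{207}{\frac{166}{3} + \frac{1}{3} \cdot 50625} = - \frac{207}{\frac{166}{3} + 16875} = - \frac{207}{\frac{50791}{3}} = \left(-207\right) \frac{3}{50791} = - \frac{621}{50791}$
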